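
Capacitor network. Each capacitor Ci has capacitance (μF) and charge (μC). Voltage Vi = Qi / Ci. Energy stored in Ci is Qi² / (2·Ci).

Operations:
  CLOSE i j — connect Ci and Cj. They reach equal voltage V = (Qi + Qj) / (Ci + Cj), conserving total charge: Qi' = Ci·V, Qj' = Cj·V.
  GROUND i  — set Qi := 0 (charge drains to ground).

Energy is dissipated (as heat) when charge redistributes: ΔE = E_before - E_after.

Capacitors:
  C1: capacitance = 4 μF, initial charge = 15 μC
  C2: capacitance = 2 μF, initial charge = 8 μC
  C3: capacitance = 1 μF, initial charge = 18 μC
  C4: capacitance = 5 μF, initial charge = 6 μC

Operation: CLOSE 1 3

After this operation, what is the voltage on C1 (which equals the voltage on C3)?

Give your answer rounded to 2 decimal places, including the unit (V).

Initial: C1(4μF, Q=15μC, V=3.75V), C2(2μF, Q=8μC, V=4.00V), C3(1μF, Q=18μC, V=18.00V), C4(5μF, Q=6μC, V=1.20V)
Op 1: CLOSE 1-3: Q_total=33.00, C_total=5.00, V=6.60; Q1=26.40, Q3=6.60; dissipated=81.225

Answer: 6.60 V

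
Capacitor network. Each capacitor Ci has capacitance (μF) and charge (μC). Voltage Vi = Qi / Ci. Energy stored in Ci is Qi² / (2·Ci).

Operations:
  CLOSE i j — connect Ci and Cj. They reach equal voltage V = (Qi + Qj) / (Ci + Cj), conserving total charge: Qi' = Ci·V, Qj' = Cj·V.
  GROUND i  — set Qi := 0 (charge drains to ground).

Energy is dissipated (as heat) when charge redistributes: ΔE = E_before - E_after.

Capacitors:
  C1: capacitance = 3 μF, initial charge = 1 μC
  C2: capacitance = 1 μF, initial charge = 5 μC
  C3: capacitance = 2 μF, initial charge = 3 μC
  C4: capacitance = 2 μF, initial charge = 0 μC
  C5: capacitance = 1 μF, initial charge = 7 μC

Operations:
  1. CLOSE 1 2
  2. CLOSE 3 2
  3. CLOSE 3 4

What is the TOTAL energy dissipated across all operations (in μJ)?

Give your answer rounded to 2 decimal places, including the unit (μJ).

Answer: 9.29 μJ

Derivation:
Initial: C1(3μF, Q=1μC, V=0.33V), C2(1μF, Q=5μC, V=5.00V), C3(2μF, Q=3μC, V=1.50V), C4(2μF, Q=0μC, V=0.00V), C5(1μF, Q=7μC, V=7.00V)
Op 1: CLOSE 1-2: Q_total=6.00, C_total=4.00, V=1.50; Q1=4.50, Q2=1.50; dissipated=8.167
Op 2: CLOSE 3-2: Q_total=4.50, C_total=3.00, V=1.50; Q3=3.00, Q2=1.50; dissipated=0.000
Op 3: CLOSE 3-4: Q_total=3.00, C_total=4.00, V=0.75; Q3=1.50, Q4=1.50; dissipated=1.125
Total dissipated: 9.292 μJ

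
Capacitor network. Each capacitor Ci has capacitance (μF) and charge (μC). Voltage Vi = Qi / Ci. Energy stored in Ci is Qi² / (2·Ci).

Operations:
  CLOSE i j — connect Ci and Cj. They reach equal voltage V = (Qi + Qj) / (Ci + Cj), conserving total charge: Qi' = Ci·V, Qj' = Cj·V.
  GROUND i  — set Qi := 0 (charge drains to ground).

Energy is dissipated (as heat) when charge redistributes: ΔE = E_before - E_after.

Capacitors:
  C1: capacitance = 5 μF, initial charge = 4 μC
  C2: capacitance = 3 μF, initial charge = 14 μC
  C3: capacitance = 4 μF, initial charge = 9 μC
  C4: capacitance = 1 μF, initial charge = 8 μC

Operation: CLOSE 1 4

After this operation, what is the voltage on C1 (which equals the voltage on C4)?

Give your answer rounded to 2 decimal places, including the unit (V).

Initial: C1(5μF, Q=4μC, V=0.80V), C2(3μF, Q=14μC, V=4.67V), C3(4μF, Q=9μC, V=2.25V), C4(1μF, Q=8μC, V=8.00V)
Op 1: CLOSE 1-4: Q_total=12.00, C_total=6.00, V=2.00; Q1=10.00, Q4=2.00; dissipated=21.600

Answer: 2.00 V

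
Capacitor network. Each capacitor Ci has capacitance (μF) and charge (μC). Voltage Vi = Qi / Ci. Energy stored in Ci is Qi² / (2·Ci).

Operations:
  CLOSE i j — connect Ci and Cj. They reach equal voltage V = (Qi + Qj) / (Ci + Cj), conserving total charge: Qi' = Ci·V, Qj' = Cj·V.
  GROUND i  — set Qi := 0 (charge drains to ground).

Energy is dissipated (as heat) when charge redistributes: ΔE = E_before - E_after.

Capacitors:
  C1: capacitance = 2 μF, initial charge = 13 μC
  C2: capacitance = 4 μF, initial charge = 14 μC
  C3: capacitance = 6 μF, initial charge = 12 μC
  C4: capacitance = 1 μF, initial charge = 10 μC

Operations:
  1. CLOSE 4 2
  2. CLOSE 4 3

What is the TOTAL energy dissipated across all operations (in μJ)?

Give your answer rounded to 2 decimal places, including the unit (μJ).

Answer: 20.26 μJ

Derivation:
Initial: C1(2μF, Q=13μC, V=6.50V), C2(4μF, Q=14μC, V=3.50V), C3(6μF, Q=12μC, V=2.00V), C4(1μF, Q=10μC, V=10.00V)
Op 1: CLOSE 4-2: Q_total=24.00, C_total=5.00, V=4.80; Q4=4.80, Q2=19.20; dissipated=16.900
Op 2: CLOSE 4-3: Q_total=16.80, C_total=7.00, V=2.40; Q4=2.40, Q3=14.40; dissipated=3.360
Total dissipated: 20.260 μJ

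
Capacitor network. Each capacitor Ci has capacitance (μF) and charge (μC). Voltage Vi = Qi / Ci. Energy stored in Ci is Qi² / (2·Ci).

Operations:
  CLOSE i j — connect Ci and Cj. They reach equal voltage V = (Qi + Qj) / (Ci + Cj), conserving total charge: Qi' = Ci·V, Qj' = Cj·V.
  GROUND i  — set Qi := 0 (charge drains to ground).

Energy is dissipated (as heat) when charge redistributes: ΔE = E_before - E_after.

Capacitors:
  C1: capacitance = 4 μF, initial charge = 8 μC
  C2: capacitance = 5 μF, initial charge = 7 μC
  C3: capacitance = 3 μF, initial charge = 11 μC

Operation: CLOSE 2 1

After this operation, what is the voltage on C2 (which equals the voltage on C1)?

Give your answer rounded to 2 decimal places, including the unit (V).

Answer: 1.67 V

Derivation:
Initial: C1(4μF, Q=8μC, V=2.00V), C2(5μF, Q=7μC, V=1.40V), C3(3μF, Q=11μC, V=3.67V)
Op 1: CLOSE 2-1: Q_total=15.00, C_total=9.00, V=1.67; Q2=8.33, Q1=6.67; dissipated=0.400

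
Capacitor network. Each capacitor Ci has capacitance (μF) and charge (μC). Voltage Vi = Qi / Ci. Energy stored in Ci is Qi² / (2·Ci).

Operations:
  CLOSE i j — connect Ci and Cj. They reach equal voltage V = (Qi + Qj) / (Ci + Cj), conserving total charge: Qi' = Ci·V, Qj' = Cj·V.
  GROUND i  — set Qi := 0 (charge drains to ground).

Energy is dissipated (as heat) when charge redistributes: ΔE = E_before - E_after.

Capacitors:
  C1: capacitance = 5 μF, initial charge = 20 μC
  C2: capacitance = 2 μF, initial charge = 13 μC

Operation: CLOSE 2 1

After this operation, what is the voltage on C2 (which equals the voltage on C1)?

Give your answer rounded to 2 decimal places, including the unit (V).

Initial: C1(5μF, Q=20μC, V=4.00V), C2(2μF, Q=13μC, V=6.50V)
Op 1: CLOSE 2-1: Q_total=33.00, C_total=7.00, V=4.71; Q2=9.43, Q1=23.57; dissipated=4.464

Answer: 4.71 V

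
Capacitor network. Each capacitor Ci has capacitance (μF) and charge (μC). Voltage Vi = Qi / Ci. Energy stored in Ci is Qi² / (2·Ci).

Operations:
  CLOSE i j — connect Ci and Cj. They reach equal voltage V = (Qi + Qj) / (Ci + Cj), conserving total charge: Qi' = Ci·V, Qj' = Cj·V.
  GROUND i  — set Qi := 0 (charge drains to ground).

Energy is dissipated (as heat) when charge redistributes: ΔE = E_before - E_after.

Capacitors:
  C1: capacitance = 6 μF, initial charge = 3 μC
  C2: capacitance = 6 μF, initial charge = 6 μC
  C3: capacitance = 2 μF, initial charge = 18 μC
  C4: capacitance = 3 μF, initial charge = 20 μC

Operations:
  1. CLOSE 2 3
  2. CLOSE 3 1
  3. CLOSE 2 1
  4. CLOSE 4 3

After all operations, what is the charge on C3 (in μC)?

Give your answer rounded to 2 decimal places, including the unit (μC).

Initial: C1(6μF, Q=3μC, V=0.50V), C2(6μF, Q=6μC, V=1.00V), C3(2μF, Q=18μC, V=9.00V), C4(3μF, Q=20μC, V=6.67V)
Op 1: CLOSE 2-3: Q_total=24.00, C_total=8.00, V=3.00; Q2=18.00, Q3=6.00; dissipated=48.000
Op 2: CLOSE 3-1: Q_total=9.00, C_total=8.00, V=1.12; Q3=2.25, Q1=6.75; dissipated=4.688
Op 3: CLOSE 2-1: Q_total=24.75, C_total=12.00, V=2.06; Q2=12.38, Q1=12.38; dissipated=5.273
Op 4: CLOSE 4-3: Q_total=22.25, C_total=5.00, V=4.45; Q4=13.35, Q3=8.90; dissipated=18.426
Final charges: Q1=12.38, Q2=12.38, Q3=8.90, Q4=13.35

Answer: 8.90 μC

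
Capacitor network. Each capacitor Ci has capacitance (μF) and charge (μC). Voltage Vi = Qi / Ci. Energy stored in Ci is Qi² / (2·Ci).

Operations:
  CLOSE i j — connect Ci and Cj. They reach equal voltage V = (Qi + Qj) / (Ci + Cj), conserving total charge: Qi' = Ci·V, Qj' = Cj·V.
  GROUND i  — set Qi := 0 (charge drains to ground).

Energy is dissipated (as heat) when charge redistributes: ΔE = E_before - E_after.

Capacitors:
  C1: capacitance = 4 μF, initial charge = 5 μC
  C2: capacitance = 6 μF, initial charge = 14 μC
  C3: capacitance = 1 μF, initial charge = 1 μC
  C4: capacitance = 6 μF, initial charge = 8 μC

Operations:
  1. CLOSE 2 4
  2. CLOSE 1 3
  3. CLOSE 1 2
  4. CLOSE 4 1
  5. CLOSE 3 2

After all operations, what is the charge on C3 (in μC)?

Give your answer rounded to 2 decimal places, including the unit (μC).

Answer: 1.53 μC

Derivation:
Initial: C1(4μF, Q=5μC, V=1.25V), C2(6μF, Q=14μC, V=2.33V), C3(1μF, Q=1μC, V=1.00V), C4(6μF, Q=8μC, V=1.33V)
Op 1: CLOSE 2-4: Q_total=22.00, C_total=12.00, V=1.83; Q2=11.00, Q4=11.00; dissipated=1.500
Op 2: CLOSE 1-3: Q_total=6.00, C_total=5.00, V=1.20; Q1=4.80, Q3=1.20; dissipated=0.025
Op 3: CLOSE 1-2: Q_total=15.80, C_total=10.00, V=1.58; Q1=6.32, Q2=9.48; dissipated=0.481
Op 4: CLOSE 4-1: Q_total=17.32, C_total=10.00, V=1.73; Q4=10.39, Q1=6.93; dissipated=0.077
Op 5: CLOSE 3-2: Q_total=10.68, C_total=7.00, V=1.53; Q3=1.53, Q2=9.15; dissipated=0.062
Final charges: Q1=6.93, Q2=9.15, Q3=1.53, Q4=10.39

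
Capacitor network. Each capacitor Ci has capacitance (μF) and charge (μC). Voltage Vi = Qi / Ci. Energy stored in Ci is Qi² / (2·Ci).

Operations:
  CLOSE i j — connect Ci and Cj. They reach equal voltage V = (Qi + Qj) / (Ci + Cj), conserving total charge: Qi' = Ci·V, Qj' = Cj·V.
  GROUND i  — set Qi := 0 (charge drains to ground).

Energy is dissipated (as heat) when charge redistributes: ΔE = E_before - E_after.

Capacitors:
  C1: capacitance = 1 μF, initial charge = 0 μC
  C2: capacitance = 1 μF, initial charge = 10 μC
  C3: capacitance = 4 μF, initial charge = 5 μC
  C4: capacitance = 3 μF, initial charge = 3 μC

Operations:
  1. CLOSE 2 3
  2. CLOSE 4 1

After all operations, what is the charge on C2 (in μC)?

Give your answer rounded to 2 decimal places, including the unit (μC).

Initial: C1(1μF, Q=0μC, V=0.00V), C2(1μF, Q=10μC, V=10.00V), C3(4μF, Q=5μC, V=1.25V), C4(3μF, Q=3μC, V=1.00V)
Op 1: CLOSE 2-3: Q_total=15.00, C_total=5.00, V=3.00; Q2=3.00, Q3=12.00; dissipated=30.625
Op 2: CLOSE 4-1: Q_total=3.00, C_total=4.00, V=0.75; Q4=2.25, Q1=0.75; dissipated=0.375
Final charges: Q1=0.75, Q2=3.00, Q3=12.00, Q4=2.25

Answer: 3.00 μC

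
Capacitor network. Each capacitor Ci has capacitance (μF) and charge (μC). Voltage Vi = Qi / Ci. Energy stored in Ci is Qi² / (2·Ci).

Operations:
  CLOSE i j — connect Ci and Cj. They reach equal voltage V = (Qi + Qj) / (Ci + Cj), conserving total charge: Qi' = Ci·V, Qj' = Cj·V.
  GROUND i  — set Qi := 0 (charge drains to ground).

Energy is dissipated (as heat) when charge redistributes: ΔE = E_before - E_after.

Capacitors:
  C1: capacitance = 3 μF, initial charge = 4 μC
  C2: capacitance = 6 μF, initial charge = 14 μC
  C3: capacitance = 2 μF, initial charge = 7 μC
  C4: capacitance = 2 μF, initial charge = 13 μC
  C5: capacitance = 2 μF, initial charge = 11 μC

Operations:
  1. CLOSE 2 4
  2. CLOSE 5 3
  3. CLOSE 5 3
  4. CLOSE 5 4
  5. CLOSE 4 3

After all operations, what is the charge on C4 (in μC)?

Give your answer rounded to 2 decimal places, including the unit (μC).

Initial: C1(3μF, Q=4μC, V=1.33V), C2(6μF, Q=14μC, V=2.33V), C3(2μF, Q=7μC, V=3.50V), C4(2μF, Q=13μC, V=6.50V), C5(2μF, Q=11μC, V=5.50V)
Op 1: CLOSE 2-4: Q_total=27.00, C_total=8.00, V=3.38; Q2=20.25, Q4=6.75; dissipated=13.021
Op 2: CLOSE 5-3: Q_total=18.00, C_total=4.00, V=4.50; Q5=9.00, Q3=9.00; dissipated=2.000
Op 3: CLOSE 5-3: Q_total=18.00, C_total=4.00, V=4.50; Q5=9.00, Q3=9.00; dissipated=0.000
Op 4: CLOSE 5-4: Q_total=15.75, C_total=4.00, V=3.94; Q5=7.88, Q4=7.88; dissipated=0.633
Op 5: CLOSE 4-3: Q_total=16.88, C_total=4.00, V=4.22; Q4=8.44, Q3=8.44; dissipated=0.158
Final charges: Q1=4.00, Q2=20.25, Q3=8.44, Q4=8.44, Q5=7.88

Answer: 8.44 μC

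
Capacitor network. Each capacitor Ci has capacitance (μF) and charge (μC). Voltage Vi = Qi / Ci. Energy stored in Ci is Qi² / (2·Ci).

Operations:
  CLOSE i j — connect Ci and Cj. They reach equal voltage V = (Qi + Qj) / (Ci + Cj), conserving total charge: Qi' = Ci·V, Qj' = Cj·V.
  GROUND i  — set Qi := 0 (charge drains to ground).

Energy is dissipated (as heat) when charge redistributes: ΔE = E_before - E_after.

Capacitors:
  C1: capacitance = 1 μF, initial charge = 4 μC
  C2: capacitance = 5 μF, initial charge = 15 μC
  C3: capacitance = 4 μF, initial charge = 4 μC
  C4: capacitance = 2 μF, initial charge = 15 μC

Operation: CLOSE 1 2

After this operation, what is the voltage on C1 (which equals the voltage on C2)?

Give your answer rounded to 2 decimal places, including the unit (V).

Answer: 3.17 V

Derivation:
Initial: C1(1μF, Q=4μC, V=4.00V), C2(5μF, Q=15μC, V=3.00V), C3(4μF, Q=4μC, V=1.00V), C4(2μF, Q=15μC, V=7.50V)
Op 1: CLOSE 1-2: Q_total=19.00, C_total=6.00, V=3.17; Q1=3.17, Q2=15.83; dissipated=0.417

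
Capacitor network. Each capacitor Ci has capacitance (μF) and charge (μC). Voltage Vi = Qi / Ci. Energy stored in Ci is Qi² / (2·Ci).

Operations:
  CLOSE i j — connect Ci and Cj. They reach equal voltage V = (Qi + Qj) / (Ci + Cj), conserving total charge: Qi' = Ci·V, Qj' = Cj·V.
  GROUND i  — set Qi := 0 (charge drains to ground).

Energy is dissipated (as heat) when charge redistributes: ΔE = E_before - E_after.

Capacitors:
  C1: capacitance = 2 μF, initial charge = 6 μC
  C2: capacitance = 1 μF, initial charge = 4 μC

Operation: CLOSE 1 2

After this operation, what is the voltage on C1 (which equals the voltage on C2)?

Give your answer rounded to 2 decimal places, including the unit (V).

Answer: 3.33 V

Derivation:
Initial: C1(2μF, Q=6μC, V=3.00V), C2(1μF, Q=4μC, V=4.00V)
Op 1: CLOSE 1-2: Q_total=10.00, C_total=3.00, V=3.33; Q1=6.67, Q2=3.33; dissipated=0.333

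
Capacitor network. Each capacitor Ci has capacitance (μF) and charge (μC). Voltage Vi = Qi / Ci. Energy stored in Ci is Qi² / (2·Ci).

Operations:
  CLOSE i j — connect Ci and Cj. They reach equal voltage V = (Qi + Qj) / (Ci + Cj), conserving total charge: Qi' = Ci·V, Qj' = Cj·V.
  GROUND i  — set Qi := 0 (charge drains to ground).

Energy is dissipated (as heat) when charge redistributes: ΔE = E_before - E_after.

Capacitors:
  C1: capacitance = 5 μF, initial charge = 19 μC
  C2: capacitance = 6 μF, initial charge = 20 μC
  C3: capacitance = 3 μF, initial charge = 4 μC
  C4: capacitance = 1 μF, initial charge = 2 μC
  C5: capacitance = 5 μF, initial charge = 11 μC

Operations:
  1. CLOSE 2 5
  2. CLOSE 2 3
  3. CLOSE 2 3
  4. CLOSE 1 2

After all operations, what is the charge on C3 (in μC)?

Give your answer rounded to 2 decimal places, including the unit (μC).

Answer: 6.97 μC

Derivation:
Initial: C1(5μF, Q=19μC, V=3.80V), C2(6μF, Q=20μC, V=3.33V), C3(3μF, Q=4μC, V=1.33V), C4(1μF, Q=2μC, V=2.00V), C5(5μF, Q=11μC, V=2.20V)
Op 1: CLOSE 2-5: Q_total=31.00, C_total=11.00, V=2.82; Q2=16.91, Q5=14.09; dissipated=1.752
Op 2: CLOSE 2-3: Q_total=20.91, C_total=9.00, V=2.32; Q2=13.94, Q3=6.97; dissipated=2.205
Op 3: CLOSE 2-3: Q_total=20.91, C_total=9.00, V=2.32; Q2=13.94, Q3=6.97; dissipated=0.000
Op 4: CLOSE 1-2: Q_total=32.94, C_total=11.00, V=2.99; Q1=14.97, Q2=17.97; dissipated=2.974
Final charges: Q1=14.97, Q2=17.97, Q3=6.97, Q4=2.00, Q5=14.09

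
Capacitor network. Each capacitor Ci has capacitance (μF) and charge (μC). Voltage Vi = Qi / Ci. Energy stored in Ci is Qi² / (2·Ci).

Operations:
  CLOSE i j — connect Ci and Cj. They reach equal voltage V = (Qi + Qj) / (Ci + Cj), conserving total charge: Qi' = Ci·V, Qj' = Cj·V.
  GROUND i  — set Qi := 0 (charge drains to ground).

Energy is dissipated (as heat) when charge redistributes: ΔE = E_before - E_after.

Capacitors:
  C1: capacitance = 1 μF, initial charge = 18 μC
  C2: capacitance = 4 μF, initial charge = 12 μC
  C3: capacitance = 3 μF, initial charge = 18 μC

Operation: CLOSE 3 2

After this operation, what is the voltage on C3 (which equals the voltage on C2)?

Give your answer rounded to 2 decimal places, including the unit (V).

Answer: 4.29 V

Derivation:
Initial: C1(1μF, Q=18μC, V=18.00V), C2(4μF, Q=12μC, V=3.00V), C3(3μF, Q=18μC, V=6.00V)
Op 1: CLOSE 3-2: Q_total=30.00, C_total=7.00, V=4.29; Q3=12.86, Q2=17.14; dissipated=7.714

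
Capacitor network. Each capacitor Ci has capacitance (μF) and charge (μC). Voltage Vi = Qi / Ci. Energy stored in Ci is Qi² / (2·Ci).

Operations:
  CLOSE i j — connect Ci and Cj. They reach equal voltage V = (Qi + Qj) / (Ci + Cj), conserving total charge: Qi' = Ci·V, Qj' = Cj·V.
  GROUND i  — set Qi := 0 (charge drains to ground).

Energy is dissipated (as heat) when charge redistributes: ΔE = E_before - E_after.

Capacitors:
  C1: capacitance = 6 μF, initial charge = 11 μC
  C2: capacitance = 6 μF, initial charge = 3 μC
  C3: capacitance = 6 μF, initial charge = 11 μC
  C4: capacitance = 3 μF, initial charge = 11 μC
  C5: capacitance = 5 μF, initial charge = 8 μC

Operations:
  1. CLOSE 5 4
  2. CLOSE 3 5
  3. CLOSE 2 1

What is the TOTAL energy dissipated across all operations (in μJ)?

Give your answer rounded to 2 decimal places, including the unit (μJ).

Initial: C1(6μF, Q=11μC, V=1.83V), C2(6μF, Q=3μC, V=0.50V), C3(6μF, Q=11μC, V=1.83V), C4(3μF, Q=11μC, V=3.67V), C5(5μF, Q=8μC, V=1.60V)
Op 1: CLOSE 5-4: Q_total=19.00, C_total=8.00, V=2.38; Q5=11.88, Q4=7.12; dissipated=4.004
Op 2: CLOSE 3-5: Q_total=22.88, C_total=11.00, V=2.08; Q3=12.48, Q5=10.40; dissipated=0.400
Op 3: CLOSE 2-1: Q_total=14.00, C_total=12.00, V=1.17; Q2=7.00, Q1=7.00; dissipated=2.667
Total dissipated: 7.071 μJ

Answer: 7.07 μJ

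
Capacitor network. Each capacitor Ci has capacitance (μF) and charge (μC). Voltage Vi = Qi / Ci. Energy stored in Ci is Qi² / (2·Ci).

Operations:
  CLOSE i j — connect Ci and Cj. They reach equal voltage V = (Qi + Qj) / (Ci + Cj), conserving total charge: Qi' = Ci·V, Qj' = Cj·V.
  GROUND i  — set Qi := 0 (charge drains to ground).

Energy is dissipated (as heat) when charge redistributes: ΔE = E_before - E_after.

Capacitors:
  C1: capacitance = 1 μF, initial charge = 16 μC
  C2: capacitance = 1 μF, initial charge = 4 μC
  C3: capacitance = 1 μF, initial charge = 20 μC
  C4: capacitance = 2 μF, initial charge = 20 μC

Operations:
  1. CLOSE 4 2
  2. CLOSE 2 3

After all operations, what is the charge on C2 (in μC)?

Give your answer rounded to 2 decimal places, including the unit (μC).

Initial: C1(1μF, Q=16μC, V=16.00V), C2(1μF, Q=4μC, V=4.00V), C3(1μF, Q=20μC, V=20.00V), C4(2μF, Q=20μC, V=10.00V)
Op 1: CLOSE 4-2: Q_total=24.00, C_total=3.00, V=8.00; Q4=16.00, Q2=8.00; dissipated=12.000
Op 2: CLOSE 2-3: Q_total=28.00, C_total=2.00, V=14.00; Q2=14.00, Q3=14.00; dissipated=36.000
Final charges: Q1=16.00, Q2=14.00, Q3=14.00, Q4=16.00

Answer: 14.00 μC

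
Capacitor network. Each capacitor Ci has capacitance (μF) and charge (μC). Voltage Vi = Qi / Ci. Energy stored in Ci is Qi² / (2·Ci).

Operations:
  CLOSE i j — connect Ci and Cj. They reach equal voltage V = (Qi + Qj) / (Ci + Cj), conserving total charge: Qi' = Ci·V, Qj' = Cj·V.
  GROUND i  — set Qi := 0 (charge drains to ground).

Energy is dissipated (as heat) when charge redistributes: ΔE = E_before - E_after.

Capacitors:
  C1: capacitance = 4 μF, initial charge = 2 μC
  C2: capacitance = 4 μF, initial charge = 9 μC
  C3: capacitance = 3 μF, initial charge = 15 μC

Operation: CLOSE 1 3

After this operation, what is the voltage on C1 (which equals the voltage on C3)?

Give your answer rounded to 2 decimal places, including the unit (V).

Initial: C1(4μF, Q=2μC, V=0.50V), C2(4μF, Q=9μC, V=2.25V), C3(3μF, Q=15μC, V=5.00V)
Op 1: CLOSE 1-3: Q_total=17.00, C_total=7.00, V=2.43; Q1=9.71, Q3=7.29; dissipated=17.357

Answer: 2.43 V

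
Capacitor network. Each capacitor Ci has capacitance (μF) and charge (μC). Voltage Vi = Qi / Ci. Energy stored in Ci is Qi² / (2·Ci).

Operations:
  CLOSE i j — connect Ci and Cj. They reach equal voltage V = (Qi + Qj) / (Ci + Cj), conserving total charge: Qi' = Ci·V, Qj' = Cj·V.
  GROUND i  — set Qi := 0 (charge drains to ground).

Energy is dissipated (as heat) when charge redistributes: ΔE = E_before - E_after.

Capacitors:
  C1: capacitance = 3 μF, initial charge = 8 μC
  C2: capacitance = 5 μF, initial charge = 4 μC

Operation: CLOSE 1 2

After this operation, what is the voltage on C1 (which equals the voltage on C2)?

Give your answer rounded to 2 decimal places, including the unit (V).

Answer: 1.50 V

Derivation:
Initial: C1(3μF, Q=8μC, V=2.67V), C2(5μF, Q=4μC, V=0.80V)
Op 1: CLOSE 1-2: Q_total=12.00, C_total=8.00, V=1.50; Q1=4.50, Q2=7.50; dissipated=3.267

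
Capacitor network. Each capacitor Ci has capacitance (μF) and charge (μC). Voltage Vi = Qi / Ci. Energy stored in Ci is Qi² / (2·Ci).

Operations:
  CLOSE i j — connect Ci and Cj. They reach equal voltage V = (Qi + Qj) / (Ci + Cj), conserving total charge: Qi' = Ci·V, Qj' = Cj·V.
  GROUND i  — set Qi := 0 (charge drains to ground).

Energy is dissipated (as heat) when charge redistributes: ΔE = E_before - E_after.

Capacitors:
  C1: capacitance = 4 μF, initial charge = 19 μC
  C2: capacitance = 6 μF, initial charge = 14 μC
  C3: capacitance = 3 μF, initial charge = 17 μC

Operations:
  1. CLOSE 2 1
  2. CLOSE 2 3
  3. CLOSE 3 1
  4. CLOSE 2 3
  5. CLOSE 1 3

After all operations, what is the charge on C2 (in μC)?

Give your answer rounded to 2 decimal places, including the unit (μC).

Initial: C1(4μF, Q=19μC, V=4.75V), C2(6μF, Q=14μC, V=2.33V), C3(3μF, Q=17μC, V=5.67V)
Op 1: CLOSE 2-1: Q_total=33.00, C_total=10.00, V=3.30; Q2=19.80, Q1=13.20; dissipated=7.008
Op 2: CLOSE 2-3: Q_total=36.80, C_total=9.00, V=4.09; Q2=24.53, Q3=12.27; dissipated=5.601
Op 3: CLOSE 3-1: Q_total=25.47, C_total=7.00, V=3.64; Q3=10.91, Q1=14.55; dissipated=0.533
Op 4: CLOSE 2-3: Q_total=35.45, C_total=9.00, V=3.94; Q2=23.63, Q3=11.82; dissipated=0.203
Op 5: CLOSE 1-3: Q_total=26.37, C_total=7.00, V=3.77; Q1=15.07, Q3=11.30; dissipated=0.077
Final charges: Q1=15.07, Q2=23.63, Q3=11.30

Answer: 23.63 μC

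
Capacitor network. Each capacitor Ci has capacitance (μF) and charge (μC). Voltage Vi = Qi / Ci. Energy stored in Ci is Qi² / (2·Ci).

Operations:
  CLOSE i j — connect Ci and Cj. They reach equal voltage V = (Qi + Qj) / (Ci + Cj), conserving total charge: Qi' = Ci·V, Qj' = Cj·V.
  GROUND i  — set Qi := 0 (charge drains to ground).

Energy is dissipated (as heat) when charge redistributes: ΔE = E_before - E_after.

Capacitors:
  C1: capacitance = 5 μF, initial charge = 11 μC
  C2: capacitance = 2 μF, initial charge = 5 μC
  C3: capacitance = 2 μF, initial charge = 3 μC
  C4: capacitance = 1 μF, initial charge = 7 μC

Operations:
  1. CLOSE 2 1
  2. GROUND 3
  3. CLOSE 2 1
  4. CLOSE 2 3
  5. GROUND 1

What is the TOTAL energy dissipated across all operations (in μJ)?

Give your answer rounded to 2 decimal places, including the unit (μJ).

Answer: 17.99 μJ

Derivation:
Initial: C1(5μF, Q=11μC, V=2.20V), C2(2μF, Q=5μC, V=2.50V), C3(2μF, Q=3μC, V=1.50V), C4(1μF, Q=7μC, V=7.00V)
Op 1: CLOSE 2-1: Q_total=16.00, C_total=7.00, V=2.29; Q2=4.57, Q1=11.43; dissipated=0.064
Op 2: GROUND 3: Q3=0; energy lost=2.250
Op 3: CLOSE 2-1: Q_total=16.00, C_total=7.00, V=2.29; Q2=4.57, Q1=11.43; dissipated=0.000
Op 4: CLOSE 2-3: Q_total=4.57, C_total=4.00, V=1.14; Q2=2.29, Q3=2.29; dissipated=2.612
Op 5: GROUND 1: Q1=0; energy lost=13.061
Total dissipated: 17.988 μJ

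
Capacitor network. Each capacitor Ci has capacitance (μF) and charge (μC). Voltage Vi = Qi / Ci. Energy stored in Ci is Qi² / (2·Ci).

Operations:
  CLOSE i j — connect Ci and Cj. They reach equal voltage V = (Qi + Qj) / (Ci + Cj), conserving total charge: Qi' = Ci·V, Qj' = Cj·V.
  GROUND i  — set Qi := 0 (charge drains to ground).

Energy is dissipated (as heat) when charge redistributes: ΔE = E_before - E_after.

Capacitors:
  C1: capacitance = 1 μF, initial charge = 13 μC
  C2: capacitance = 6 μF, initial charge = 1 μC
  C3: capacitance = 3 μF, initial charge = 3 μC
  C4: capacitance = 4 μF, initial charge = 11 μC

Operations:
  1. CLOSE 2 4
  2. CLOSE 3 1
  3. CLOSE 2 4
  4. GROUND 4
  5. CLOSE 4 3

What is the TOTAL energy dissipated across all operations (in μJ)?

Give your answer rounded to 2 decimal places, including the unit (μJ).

Answer: 78.60 μJ

Derivation:
Initial: C1(1μF, Q=13μC, V=13.00V), C2(6μF, Q=1μC, V=0.17V), C3(3μF, Q=3μC, V=1.00V), C4(4μF, Q=11μC, V=2.75V)
Op 1: CLOSE 2-4: Q_total=12.00, C_total=10.00, V=1.20; Q2=7.20, Q4=4.80; dissipated=8.008
Op 2: CLOSE 3-1: Q_total=16.00, C_total=4.00, V=4.00; Q3=12.00, Q1=4.00; dissipated=54.000
Op 3: CLOSE 2-4: Q_total=12.00, C_total=10.00, V=1.20; Q2=7.20, Q4=4.80; dissipated=0.000
Op 4: GROUND 4: Q4=0; energy lost=2.880
Op 5: CLOSE 4-3: Q_total=12.00, C_total=7.00, V=1.71; Q4=6.86, Q3=5.14; dissipated=13.714
Total dissipated: 78.603 μJ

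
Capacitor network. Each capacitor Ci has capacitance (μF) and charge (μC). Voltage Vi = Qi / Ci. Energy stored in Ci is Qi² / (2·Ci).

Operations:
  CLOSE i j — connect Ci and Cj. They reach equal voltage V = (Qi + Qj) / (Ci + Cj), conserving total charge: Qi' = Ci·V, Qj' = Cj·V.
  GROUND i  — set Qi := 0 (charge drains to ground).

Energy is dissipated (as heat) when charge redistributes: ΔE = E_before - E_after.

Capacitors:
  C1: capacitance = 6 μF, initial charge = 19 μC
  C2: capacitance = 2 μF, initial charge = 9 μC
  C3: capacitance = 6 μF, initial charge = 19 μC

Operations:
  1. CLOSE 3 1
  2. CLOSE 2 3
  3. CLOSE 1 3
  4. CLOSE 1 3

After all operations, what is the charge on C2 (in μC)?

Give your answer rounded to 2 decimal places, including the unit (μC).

Initial: C1(6μF, Q=19μC, V=3.17V), C2(2μF, Q=9μC, V=4.50V), C3(6μF, Q=19μC, V=3.17V)
Op 1: CLOSE 3-1: Q_total=38.00, C_total=12.00, V=3.17; Q3=19.00, Q1=19.00; dissipated=0.000
Op 2: CLOSE 2-3: Q_total=28.00, C_total=8.00, V=3.50; Q2=7.00, Q3=21.00; dissipated=1.333
Op 3: CLOSE 1-3: Q_total=40.00, C_total=12.00, V=3.33; Q1=20.00, Q3=20.00; dissipated=0.167
Op 4: CLOSE 1-3: Q_total=40.00, C_total=12.00, V=3.33; Q1=20.00, Q3=20.00; dissipated=0.000
Final charges: Q1=20.00, Q2=7.00, Q3=20.00

Answer: 7.00 μC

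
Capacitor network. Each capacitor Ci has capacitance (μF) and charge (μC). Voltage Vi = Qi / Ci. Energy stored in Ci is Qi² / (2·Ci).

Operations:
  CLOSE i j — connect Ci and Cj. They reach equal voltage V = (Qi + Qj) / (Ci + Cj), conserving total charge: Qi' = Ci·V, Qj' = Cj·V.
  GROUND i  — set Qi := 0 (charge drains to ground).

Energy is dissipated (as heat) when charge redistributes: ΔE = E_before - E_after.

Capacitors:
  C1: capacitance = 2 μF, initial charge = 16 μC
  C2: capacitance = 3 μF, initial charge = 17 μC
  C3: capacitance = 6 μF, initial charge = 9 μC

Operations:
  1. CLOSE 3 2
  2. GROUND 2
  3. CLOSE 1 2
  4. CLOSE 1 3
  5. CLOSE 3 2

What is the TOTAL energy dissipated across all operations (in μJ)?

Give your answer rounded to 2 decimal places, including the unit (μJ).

Answer: 68.41 μJ

Derivation:
Initial: C1(2μF, Q=16μC, V=8.00V), C2(3μF, Q=17μC, V=5.67V), C3(6μF, Q=9μC, V=1.50V)
Op 1: CLOSE 3-2: Q_total=26.00, C_total=9.00, V=2.89; Q3=17.33, Q2=8.67; dissipated=17.361
Op 2: GROUND 2: Q2=0; energy lost=12.519
Op 3: CLOSE 1-2: Q_total=16.00, C_total=5.00, V=3.20; Q1=6.40, Q2=9.60; dissipated=38.400
Op 4: CLOSE 1-3: Q_total=23.73, C_total=8.00, V=2.97; Q1=5.93, Q3=17.80; dissipated=0.073
Op 5: CLOSE 3-2: Q_total=27.40, C_total=9.00, V=3.04; Q3=18.27, Q2=9.13; dissipated=0.054
Total dissipated: 68.407 μJ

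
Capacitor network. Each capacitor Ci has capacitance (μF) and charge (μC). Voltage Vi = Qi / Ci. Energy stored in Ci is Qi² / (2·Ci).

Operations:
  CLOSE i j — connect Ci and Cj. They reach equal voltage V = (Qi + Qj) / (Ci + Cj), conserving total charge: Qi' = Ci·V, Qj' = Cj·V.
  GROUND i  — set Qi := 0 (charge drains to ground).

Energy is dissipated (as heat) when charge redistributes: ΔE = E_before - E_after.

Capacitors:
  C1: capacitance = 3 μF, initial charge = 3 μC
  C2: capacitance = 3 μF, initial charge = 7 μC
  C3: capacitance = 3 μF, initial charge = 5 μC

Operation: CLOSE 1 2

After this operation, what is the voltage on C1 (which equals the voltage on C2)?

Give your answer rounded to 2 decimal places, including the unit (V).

Answer: 1.67 V

Derivation:
Initial: C1(3μF, Q=3μC, V=1.00V), C2(3μF, Q=7μC, V=2.33V), C3(3μF, Q=5μC, V=1.67V)
Op 1: CLOSE 1-2: Q_total=10.00, C_total=6.00, V=1.67; Q1=5.00, Q2=5.00; dissipated=1.333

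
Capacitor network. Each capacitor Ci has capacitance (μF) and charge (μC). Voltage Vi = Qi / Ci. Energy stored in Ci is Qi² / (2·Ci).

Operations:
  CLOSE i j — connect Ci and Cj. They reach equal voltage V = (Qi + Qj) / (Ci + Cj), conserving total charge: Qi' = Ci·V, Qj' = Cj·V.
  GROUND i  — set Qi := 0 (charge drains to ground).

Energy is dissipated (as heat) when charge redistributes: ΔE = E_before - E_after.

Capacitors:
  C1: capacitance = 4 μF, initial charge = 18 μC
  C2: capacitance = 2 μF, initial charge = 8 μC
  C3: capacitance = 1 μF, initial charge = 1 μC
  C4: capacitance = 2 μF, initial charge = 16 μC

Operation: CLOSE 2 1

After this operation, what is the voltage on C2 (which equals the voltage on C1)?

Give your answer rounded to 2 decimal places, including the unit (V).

Answer: 4.33 V

Derivation:
Initial: C1(4μF, Q=18μC, V=4.50V), C2(2μF, Q=8μC, V=4.00V), C3(1μF, Q=1μC, V=1.00V), C4(2μF, Q=16μC, V=8.00V)
Op 1: CLOSE 2-1: Q_total=26.00, C_total=6.00, V=4.33; Q2=8.67, Q1=17.33; dissipated=0.167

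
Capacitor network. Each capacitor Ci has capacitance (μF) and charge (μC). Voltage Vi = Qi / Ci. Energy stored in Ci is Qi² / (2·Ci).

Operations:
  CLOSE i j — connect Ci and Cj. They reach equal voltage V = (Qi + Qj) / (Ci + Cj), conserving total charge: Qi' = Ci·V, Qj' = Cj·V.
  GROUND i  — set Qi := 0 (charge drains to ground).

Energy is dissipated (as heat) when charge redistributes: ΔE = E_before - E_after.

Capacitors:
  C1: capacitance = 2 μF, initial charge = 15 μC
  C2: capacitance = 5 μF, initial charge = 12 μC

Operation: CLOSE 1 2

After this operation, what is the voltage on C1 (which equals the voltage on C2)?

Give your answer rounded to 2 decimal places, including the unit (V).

Answer: 3.86 V

Derivation:
Initial: C1(2μF, Q=15μC, V=7.50V), C2(5μF, Q=12μC, V=2.40V)
Op 1: CLOSE 1-2: Q_total=27.00, C_total=7.00, V=3.86; Q1=7.71, Q2=19.29; dissipated=18.579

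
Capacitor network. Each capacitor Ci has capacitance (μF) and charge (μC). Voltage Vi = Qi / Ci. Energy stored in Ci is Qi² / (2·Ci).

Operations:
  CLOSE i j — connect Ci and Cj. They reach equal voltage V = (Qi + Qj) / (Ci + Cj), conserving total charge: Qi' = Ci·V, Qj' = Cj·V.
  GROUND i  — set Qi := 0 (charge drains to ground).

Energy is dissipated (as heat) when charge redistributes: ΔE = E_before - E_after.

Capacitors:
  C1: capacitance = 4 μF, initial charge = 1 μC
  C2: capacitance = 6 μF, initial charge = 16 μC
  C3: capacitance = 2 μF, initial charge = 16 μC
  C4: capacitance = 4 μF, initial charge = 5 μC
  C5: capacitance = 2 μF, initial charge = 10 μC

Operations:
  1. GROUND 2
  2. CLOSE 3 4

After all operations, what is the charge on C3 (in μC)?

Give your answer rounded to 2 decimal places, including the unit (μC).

Answer: 7.00 μC

Derivation:
Initial: C1(4μF, Q=1μC, V=0.25V), C2(6μF, Q=16μC, V=2.67V), C3(2μF, Q=16μC, V=8.00V), C4(4μF, Q=5μC, V=1.25V), C5(2μF, Q=10μC, V=5.00V)
Op 1: GROUND 2: Q2=0; energy lost=21.333
Op 2: CLOSE 3-4: Q_total=21.00, C_total=6.00, V=3.50; Q3=7.00, Q4=14.00; dissipated=30.375
Final charges: Q1=1.00, Q2=0.00, Q3=7.00, Q4=14.00, Q5=10.00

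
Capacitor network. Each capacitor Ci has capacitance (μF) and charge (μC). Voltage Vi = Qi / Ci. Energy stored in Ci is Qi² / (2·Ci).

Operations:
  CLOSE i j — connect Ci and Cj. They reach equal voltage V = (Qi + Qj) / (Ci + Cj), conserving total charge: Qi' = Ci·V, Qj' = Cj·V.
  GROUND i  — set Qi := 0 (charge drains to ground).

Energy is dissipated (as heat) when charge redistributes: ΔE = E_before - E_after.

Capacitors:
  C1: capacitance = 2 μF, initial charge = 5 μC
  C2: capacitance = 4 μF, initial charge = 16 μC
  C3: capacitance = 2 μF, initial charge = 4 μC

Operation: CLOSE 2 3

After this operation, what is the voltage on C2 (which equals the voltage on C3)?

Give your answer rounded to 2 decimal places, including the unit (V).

Initial: C1(2μF, Q=5μC, V=2.50V), C2(4μF, Q=16μC, V=4.00V), C3(2μF, Q=4μC, V=2.00V)
Op 1: CLOSE 2-3: Q_total=20.00, C_total=6.00, V=3.33; Q2=13.33, Q3=6.67; dissipated=2.667

Answer: 3.33 V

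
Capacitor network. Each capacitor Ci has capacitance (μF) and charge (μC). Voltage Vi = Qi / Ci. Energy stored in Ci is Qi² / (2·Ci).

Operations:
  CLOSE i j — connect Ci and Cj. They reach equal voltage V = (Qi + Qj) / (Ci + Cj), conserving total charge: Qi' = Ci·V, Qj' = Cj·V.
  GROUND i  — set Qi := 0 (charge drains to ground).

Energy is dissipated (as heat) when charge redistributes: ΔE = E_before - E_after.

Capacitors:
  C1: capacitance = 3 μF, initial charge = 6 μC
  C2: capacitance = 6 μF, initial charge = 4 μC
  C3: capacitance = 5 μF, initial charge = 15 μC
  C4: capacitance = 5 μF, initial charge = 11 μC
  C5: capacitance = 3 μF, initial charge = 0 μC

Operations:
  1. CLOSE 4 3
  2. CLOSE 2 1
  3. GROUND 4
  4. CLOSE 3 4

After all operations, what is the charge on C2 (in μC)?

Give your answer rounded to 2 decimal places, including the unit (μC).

Answer: 6.67 μC

Derivation:
Initial: C1(3μF, Q=6μC, V=2.00V), C2(6μF, Q=4μC, V=0.67V), C3(5μF, Q=15μC, V=3.00V), C4(5μF, Q=11μC, V=2.20V), C5(3μF, Q=0μC, V=0.00V)
Op 1: CLOSE 4-3: Q_total=26.00, C_total=10.00, V=2.60; Q4=13.00, Q3=13.00; dissipated=0.800
Op 2: CLOSE 2-1: Q_total=10.00, C_total=9.00, V=1.11; Q2=6.67, Q1=3.33; dissipated=1.778
Op 3: GROUND 4: Q4=0; energy lost=16.900
Op 4: CLOSE 3-4: Q_total=13.00, C_total=10.00, V=1.30; Q3=6.50, Q4=6.50; dissipated=8.450
Final charges: Q1=3.33, Q2=6.67, Q3=6.50, Q4=6.50, Q5=0.00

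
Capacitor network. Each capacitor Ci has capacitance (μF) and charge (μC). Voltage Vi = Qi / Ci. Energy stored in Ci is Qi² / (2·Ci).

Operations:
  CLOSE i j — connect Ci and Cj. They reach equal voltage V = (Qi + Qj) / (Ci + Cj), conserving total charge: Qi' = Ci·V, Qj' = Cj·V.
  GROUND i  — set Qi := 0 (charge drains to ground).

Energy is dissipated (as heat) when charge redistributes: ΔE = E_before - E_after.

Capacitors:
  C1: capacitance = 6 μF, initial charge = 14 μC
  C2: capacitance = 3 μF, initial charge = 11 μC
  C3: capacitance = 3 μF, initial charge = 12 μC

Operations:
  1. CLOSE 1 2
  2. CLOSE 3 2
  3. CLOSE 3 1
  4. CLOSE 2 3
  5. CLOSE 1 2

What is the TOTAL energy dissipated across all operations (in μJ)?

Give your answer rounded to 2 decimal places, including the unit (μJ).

Answer: 3.44 μJ

Derivation:
Initial: C1(6μF, Q=14μC, V=2.33V), C2(3μF, Q=11μC, V=3.67V), C3(3μF, Q=12μC, V=4.00V)
Op 1: CLOSE 1-2: Q_total=25.00, C_total=9.00, V=2.78; Q1=16.67, Q2=8.33; dissipated=1.778
Op 2: CLOSE 3-2: Q_total=20.33, C_total=6.00, V=3.39; Q3=10.17, Q2=10.17; dissipated=1.120
Op 3: CLOSE 3-1: Q_total=26.83, C_total=9.00, V=2.98; Q3=8.94, Q1=17.89; dissipated=0.373
Op 4: CLOSE 2-3: Q_total=19.11, C_total=6.00, V=3.19; Q2=9.56, Q3=9.56; dissipated=0.124
Op 5: CLOSE 1-2: Q_total=27.44, C_total=9.00, V=3.05; Q1=18.30, Q2=9.15; dissipated=0.041
Total dissipated: 3.438 μJ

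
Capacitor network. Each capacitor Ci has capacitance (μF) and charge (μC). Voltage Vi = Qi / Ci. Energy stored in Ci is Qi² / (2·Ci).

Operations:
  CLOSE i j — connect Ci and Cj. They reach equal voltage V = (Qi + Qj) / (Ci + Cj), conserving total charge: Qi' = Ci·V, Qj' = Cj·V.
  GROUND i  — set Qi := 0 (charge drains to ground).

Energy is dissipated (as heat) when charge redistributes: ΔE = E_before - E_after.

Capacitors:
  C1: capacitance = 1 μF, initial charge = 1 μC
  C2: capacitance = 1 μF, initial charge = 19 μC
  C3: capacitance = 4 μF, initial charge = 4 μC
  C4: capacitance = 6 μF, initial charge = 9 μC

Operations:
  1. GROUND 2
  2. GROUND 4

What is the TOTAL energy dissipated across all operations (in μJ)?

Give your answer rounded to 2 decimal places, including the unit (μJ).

Answer: 187.25 μJ

Derivation:
Initial: C1(1μF, Q=1μC, V=1.00V), C2(1μF, Q=19μC, V=19.00V), C3(4μF, Q=4μC, V=1.00V), C4(6μF, Q=9μC, V=1.50V)
Op 1: GROUND 2: Q2=0; energy lost=180.500
Op 2: GROUND 4: Q4=0; energy lost=6.750
Total dissipated: 187.250 μJ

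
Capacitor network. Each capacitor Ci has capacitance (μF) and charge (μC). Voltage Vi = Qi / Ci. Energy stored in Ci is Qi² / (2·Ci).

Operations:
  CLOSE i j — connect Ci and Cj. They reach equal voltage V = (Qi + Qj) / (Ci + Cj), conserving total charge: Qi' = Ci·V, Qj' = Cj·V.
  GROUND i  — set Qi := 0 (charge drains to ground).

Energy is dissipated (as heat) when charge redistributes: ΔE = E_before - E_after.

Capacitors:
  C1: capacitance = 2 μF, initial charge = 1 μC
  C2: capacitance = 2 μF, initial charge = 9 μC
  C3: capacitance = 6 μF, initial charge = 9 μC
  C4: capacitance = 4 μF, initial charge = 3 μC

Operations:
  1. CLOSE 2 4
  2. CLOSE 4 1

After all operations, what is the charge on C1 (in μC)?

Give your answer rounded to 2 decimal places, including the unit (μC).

Initial: C1(2μF, Q=1μC, V=0.50V), C2(2μF, Q=9μC, V=4.50V), C3(6μF, Q=9μC, V=1.50V), C4(4μF, Q=3μC, V=0.75V)
Op 1: CLOSE 2-4: Q_total=12.00, C_total=6.00, V=2.00; Q2=4.00, Q4=8.00; dissipated=9.375
Op 2: CLOSE 4-1: Q_total=9.00, C_total=6.00, V=1.50; Q4=6.00, Q1=3.00; dissipated=1.500
Final charges: Q1=3.00, Q2=4.00, Q3=9.00, Q4=6.00

Answer: 3.00 μC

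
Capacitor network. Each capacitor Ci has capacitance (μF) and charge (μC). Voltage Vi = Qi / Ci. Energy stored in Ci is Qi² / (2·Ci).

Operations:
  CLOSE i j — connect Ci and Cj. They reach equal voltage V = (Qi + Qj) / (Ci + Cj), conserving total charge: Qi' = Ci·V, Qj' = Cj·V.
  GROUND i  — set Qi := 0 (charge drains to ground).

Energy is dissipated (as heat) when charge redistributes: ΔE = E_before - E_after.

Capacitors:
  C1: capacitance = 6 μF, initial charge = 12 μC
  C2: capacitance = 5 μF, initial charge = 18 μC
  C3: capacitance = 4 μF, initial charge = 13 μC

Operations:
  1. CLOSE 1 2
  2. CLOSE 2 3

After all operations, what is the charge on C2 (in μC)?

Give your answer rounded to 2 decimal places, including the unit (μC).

Answer: 14.80 μC

Derivation:
Initial: C1(6μF, Q=12μC, V=2.00V), C2(5μF, Q=18μC, V=3.60V), C3(4μF, Q=13μC, V=3.25V)
Op 1: CLOSE 1-2: Q_total=30.00, C_total=11.00, V=2.73; Q1=16.36, Q2=13.64; dissipated=3.491
Op 2: CLOSE 2-3: Q_total=26.64, C_total=9.00, V=2.96; Q2=14.80, Q3=11.84; dissipated=0.304
Final charges: Q1=16.36, Q2=14.80, Q3=11.84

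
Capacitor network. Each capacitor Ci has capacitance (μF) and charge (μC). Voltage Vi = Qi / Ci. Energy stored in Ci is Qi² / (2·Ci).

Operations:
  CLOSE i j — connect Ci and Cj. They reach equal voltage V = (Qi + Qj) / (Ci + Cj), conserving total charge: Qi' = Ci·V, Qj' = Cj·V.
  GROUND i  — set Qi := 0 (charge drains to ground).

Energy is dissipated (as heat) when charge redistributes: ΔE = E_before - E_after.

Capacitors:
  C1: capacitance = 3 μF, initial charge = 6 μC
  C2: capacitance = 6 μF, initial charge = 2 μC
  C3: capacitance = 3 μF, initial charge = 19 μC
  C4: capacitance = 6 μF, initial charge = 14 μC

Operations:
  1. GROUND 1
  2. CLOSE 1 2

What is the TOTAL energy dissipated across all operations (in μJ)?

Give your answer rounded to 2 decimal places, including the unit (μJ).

Answer: 6.11 μJ

Derivation:
Initial: C1(3μF, Q=6μC, V=2.00V), C2(6μF, Q=2μC, V=0.33V), C3(3μF, Q=19μC, V=6.33V), C4(6μF, Q=14μC, V=2.33V)
Op 1: GROUND 1: Q1=0; energy lost=6.000
Op 2: CLOSE 1-2: Q_total=2.00, C_total=9.00, V=0.22; Q1=0.67, Q2=1.33; dissipated=0.111
Total dissipated: 6.111 μJ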